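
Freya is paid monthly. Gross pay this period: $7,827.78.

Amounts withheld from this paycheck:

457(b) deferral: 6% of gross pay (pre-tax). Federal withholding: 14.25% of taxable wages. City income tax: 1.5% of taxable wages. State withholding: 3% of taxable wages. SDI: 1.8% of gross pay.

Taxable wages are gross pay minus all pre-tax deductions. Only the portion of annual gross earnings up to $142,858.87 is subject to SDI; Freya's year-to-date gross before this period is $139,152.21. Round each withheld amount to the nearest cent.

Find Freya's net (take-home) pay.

$5,911.75

457(b) deferral: $7,827.78 × 0.06 = $469.67
Taxable wages = $7,827.78 − $469.67 = $7,358.11
Federal withholding: $7,358.11 × 0.1425 = $1,048.53
City income tax: $7,358.11 × 0.015 = $110.37
State withholding: $7,358.11 × 0.03 = $220.74
SDI: only $142,858.87 − $139,152.21 = $3,706.66 of this check is subject → $3,706.66 × 0.018 = $66.72
Total deductions = $469.67 + $1,048.53 + $110.37 + $220.74 + $66.72 = $1,916.03
Net pay = $7,827.78 − $1,916.03 = $5,911.75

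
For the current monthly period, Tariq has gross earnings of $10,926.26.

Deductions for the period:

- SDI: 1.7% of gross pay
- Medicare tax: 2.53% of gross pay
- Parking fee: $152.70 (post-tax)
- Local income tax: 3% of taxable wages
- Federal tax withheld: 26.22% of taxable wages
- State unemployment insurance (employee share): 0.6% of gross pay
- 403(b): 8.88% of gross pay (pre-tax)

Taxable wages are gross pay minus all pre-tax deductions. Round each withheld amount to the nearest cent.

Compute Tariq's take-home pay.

$6,366.42

403(b): $10,926.26 × 0.0888 = $970.25
Taxable wages = $10,926.26 − $970.25 = $9,956.01
Federal tax withheld: $9,956.01 × 0.2622 = $2,610.47
Local income tax: $9,956.01 × 0.03 = $298.68
SDI: $10,926.26 × 0.017 = $185.75
Medicare tax: $10,926.26 × 0.0253 = $276.43
State unemployment insurance (employee share): $10,926.26 × 0.006 = $65.56
Parking fee: $152.70
Total deductions = $970.25 + $2,610.47 + $298.68 + $185.75 + $276.43 + $65.56 + $152.70 = $4,559.84
Net pay = $10,926.26 − $4,559.84 = $6,366.42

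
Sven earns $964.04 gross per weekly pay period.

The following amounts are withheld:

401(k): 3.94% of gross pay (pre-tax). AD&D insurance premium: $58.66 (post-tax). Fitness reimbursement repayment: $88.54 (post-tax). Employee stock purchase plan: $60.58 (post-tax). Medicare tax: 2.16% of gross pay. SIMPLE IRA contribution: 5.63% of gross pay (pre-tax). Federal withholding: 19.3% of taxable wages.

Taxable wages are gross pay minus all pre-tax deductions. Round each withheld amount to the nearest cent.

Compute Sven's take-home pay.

$474.93

401(k): $964.04 × 0.0394 = $37.98
SIMPLE IRA contribution: $964.04 × 0.0563 = $54.28
Pre-tax total = $37.98 + $54.28 = $92.26
Taxable wages = $964.04 − $92.26 = $871.78
Federal withholding: $871.78 × 0.193 = $168.25
Medicare tax: $964.04 × 0.0216 = $20.82
Employee stock purchase plan: $60.58
Fitness reimbursement repayment: $88.54
AD&D insurance premium: $58.66
Total deductions = $37.98 + $54.28 + $168.25 + $20.82 + $60.58 + $88.54 + $58.66 = $489.11
Net pay = $964.04 − $489.11 = $474.93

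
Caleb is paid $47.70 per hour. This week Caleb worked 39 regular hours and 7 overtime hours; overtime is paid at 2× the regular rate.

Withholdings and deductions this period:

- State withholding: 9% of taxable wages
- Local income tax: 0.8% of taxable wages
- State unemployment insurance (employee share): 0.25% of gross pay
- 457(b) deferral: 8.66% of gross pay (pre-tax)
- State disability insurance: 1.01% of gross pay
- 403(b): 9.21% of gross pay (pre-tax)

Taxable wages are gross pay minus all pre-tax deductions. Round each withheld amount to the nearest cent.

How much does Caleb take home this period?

$1,841.00

Regular pay: 39 × $47.70 = $1,860.30
Overtime pay: 7 × $47.70 × 2 = $667.80
Gross pay = $1,860.30 + $667.80 = $2,528.10
403(b): $2,528.10 × 0.0921 = $232.84
457(b) deferral: $2,528.10 × 0.0866 = $218.93
Pre-tax total = $232.84 + $218.93 = $451.77
Taxable wages = $2,528.10 − $451.77 = $2,076.33
Local income tax: $2,076.33 × 0.008 = $16.61
State withholding: $2,076.33 × 0.09 = $186.87
State disability insurance: $2,528.10 × 0.0101 = $25.53
State unemployment insurance (employee share): $2,528.10 × 0.0025 = $6.32
Total deductions = $232.84 + $218.93 + $16.61 + $186.87 + $25.53 + $6.32 = $687.10
Net pay = $2,528.10 − $687.10 = $1,841.00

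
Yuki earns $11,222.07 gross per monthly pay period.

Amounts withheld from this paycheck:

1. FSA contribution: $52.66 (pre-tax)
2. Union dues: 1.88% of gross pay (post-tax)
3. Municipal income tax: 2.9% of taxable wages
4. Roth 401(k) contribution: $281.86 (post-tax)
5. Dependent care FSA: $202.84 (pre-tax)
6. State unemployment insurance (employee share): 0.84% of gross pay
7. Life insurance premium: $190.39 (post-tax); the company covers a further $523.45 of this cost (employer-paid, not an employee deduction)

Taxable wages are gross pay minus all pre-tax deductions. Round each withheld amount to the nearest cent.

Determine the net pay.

Dependent care FSA: $202.84
FSA contribution: $52.66
Pre-tax total = $202.84 + $52.66 = $255.50
Taxable wages = $11,222.07 − $255.50 = $10,966.57
Municipal income tax: $10,966.57 × 0.029 = $318.03
State unemployment insurance (employee share): $11,222.07 × 0.0084 = $94.27
Roth 401(k) contribution: $281.86
Union dues: $11,222.07 × 0.0188 = $210.97
Life insurance premium: $190.39
(Employer's $523.45 toward life insurance premium is not withheld from the employee.)
Total deductions = $202.84 + $52.66 + $318.03 + $94.27 + $281.86 + $210.97 + $190.39 = $1,351.02
Net pay = $11,222.07 − $1,351.02 = $9,871.05

$9,871.05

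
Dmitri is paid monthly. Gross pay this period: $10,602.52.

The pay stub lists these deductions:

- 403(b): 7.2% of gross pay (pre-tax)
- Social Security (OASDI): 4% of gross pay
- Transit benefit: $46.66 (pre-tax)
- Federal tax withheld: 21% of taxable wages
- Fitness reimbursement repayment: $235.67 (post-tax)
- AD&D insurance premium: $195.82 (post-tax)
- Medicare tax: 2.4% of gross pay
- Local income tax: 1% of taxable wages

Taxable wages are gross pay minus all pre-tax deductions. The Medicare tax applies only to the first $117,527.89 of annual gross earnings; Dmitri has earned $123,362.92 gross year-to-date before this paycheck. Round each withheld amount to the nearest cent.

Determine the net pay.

Transit benefit: $46.66
403(b): $10,602.52 × 0.072 = $763.38
Pre-tax total = $46.66 + $763.38 = $810.04
Taxable wages = $10,602.52 − $810.04 = $9,792.48
Local income tax: $9,792.48 × 0.01 = $97.92
Federal tax withheld: $9,792.48 × 0.21 = $2,056.42
Medicare tax: annual cap $117,527.89 already reached (YTD $123,362.92), so $0.00
Social Security (OASDI): $10,602.52 × 0.04 = $424.10
AD&D insurance premium: $195.82
Fitness reimbursement repayment: $235.67
Total deductions = $46.66 + $763.38 + $97.92 + $2,056.42 + $0.00 + $424.10 + $195.82 + $235.67 = $3,819.97
Net pay = $10,602.52 − $3,819.97 = $6,782.55

$6,782.55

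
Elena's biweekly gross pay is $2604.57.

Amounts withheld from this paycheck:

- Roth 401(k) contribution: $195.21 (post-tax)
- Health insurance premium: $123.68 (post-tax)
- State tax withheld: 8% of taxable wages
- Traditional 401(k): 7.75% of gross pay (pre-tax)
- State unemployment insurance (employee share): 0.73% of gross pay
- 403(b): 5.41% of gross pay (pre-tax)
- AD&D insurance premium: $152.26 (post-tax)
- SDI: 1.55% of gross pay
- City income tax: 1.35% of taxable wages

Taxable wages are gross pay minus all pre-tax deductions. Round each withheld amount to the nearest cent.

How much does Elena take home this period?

$1519.81

Traditional 401(k): $2604.57 × 0.0775 = $201.85
403(b): $2604.57 × 0.0541 = $140.91
Pre-tax total = $201.85 + $140.91 = $342.76
Taxable wages = $2604.57 − $342.76 = $2261.81
State tax withheld: $2261.81 × 0.08 = $180.94
City income tax: $2261.81 × 0.0135 = $30.53
SDI: $2604.57 × 0.0155 = $40.37
State unemployment insurance (employee share): $2604.57 × 0.0073 = $19.01
Health insurance premium: $123.68
Roth 401(k) contribution: $195.21
AD&D insurance premium: $152.26
Total deductions = $201.85 + $140.91 + $180.94 + $30.53 + $40.37 + $19.01 + $123.68 + $195.21 + $152.26 = $1084.76
Net pay = $2604.57 − $1084.76 = $1519.81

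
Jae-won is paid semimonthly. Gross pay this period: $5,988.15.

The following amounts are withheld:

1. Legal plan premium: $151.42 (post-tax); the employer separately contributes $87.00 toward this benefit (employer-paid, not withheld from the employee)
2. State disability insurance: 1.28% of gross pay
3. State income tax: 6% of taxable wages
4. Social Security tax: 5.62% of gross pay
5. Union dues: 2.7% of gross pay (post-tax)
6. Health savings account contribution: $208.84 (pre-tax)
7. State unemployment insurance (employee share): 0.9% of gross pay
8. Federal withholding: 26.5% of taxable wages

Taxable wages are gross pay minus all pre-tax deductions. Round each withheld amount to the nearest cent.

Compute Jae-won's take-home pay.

$3,120.86

Health savings account contribution: $208.84
Taxable wages = $5,988.15 − $208.84 = $5,779.31
Federal withholding: $5,779.31 × 0.265 = $1,531.52
State income tax: $5,779.31 × 0.06 = $346.76
State disability insurance: $5,988.15 × 0.0128 = $76.65
State unemployment insurance (employee share): $5,988.15 × 0.009 = $53.89
Social Security tax: $5,988.15 × 0.0562 = $336.53
Union dues: $5,988.15 × 0.027 = $161.68
Legal plan premium: $151.42
(Employer's $87.00 toward legal plan premium is not withheld from the employee.)
Total deductions = $208.84 + $1,531.52 + $346.76 + $76.65 + $53.89 + $336.53 + $161.68 + $151.42 = $2,867.29
Net pay = $5,988.15 − $2,867.29 = $3,120.86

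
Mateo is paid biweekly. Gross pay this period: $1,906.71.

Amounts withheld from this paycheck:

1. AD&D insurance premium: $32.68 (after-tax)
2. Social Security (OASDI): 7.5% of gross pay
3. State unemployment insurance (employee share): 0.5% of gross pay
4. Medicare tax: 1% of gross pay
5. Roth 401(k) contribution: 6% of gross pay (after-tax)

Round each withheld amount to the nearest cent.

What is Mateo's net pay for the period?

State unemployment insurance (employee share): $1,906.71 × 0.005 = $9.53
Social Security (OASDI): $1,906.71 × 0.075 = $143.00
Medicare tax: $1,906.71 × 0.01 = $19.07
AD&D insurance premium: $32.68
Roth 401(k) contribution: $1,906.71 × 0.06 = $114.40
Total deductions = $9.53 + $143.00 + $19.07 + $32.68 + $114.40 = $318.68
Net pay = $1,906.71 − $318.68 = $1,588.03

$1,588.03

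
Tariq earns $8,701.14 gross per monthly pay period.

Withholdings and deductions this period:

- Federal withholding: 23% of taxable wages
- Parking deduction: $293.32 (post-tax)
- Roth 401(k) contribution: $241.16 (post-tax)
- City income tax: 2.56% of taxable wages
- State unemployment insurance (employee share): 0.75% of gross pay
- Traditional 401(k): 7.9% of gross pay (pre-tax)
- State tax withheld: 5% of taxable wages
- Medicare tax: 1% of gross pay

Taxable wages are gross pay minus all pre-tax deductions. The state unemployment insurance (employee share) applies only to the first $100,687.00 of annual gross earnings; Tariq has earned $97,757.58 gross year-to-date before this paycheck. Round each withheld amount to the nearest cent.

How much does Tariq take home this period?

Traditional 401(k): $8,701.14 × 0.079 = $687.39
Taxable wages = $8,701.14 − $687.39 = $8,013.75
State tax withheld: $8,013.75 × 0.05 = $400.69
City income tax: $8,013.75 × 0.0256 = $205.15
Federal withholding: $8,013.75 × 0.23 = $1,843.16
Medicare tax: $8,701.14 × 0.01 = $87.01
State unemployment insurance (employee share): only $100,687.00 − $97,757.58 = $2,929.42 of this check is subject → $2,929.42 × 0.0075 = $21.97
Roth 401(k) contribution: $241.16
Parking deduction: $293.32
Total deductions = $687.39 + $400.69 + $205.15 + $1,843.16 + $87.01 + $21.97 + $241.16 + $293.32 = $3,779.85
Net pay = $8,701.14 − $3,779.85 = $4,921.29

$4,921.29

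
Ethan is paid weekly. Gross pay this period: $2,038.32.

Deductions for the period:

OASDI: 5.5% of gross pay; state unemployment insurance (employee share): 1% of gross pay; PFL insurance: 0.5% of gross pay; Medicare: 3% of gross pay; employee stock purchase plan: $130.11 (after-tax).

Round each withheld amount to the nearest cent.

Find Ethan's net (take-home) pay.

$1,704.38

PFL insurance: $2,038.32 × 0.005 = $10.19
OASDI: $2,038.32 × 0.055 = $112.11
State unemployment insurance (employee share): $2,038.32 × 0.01 = $20.38
Medicare: $2,038.32 × 0.03 = $61.15
Employee stock purchase plan: $130.11
Total deductions = $10.19 + $112.11 + $20.38 + $61.15 + $130.11 = $333.94
Net pay = $2,038.32 − $333.94 = $1,704.38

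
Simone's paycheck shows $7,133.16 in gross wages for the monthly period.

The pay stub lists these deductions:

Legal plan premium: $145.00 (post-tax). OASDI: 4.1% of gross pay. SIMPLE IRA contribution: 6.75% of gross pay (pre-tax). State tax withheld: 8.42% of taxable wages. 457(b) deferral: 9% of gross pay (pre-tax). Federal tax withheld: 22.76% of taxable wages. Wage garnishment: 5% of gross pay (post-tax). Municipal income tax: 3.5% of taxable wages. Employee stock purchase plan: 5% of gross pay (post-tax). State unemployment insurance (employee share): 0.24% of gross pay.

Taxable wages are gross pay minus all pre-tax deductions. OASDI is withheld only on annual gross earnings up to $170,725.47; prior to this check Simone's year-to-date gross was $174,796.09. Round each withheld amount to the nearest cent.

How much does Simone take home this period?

SIMPLE IRA contribution: $7,133.16 × 0.0675 = $481.49
457(b) deferral: $7,133.16 × 0.09 = $641.98
Pre-tax total = $481.49 + $641.98 = $1,123.47
Taxable wages = $7,133.16 − $1,123.47 = $6,009.69
Municipal income tax: $6,009.69 × 0.035 = $210.34
Federal tax withheld: $6,009.69 × 0.2276 = $1,367.81
State tax withheld: $6,009.69 × 0.0842 = $506.02
OASDI: annual cap $170,725.47 already reached (YTD $174,796.09), so $0.00
State unemployment insurance (employee share): $7,133.16 × 0.0024 = $17.12
Wage garnishment: $7,133.16 × 0.05 = $356.66
Legal plan premium: $145.00
Employee stock purchase plan: $7,133.16 × 0.05 = $356.66
Total deductions = $481.49 + $641.98 + $210.34 + $1,367.81 + $506.02 + $0.00 + $17.12 + $356.66 + $145.00 + $356.66 = $4,083.08
Net pay = $7,133.16 − $4,083.08 = $3,050.08

$3,050.08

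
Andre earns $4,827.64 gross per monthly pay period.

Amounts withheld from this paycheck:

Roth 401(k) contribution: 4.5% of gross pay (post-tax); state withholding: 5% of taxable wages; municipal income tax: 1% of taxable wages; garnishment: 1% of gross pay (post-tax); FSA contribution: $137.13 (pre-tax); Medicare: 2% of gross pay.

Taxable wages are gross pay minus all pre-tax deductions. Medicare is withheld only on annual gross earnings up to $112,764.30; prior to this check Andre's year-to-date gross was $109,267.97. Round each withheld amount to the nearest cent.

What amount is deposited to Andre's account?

FSA contribution: $137.13
Taxable wages = $4,827.64 − $137.13 = $4,690.51
State withholding: $4,690.51 × 0.05 = $234.53
Municipal income tax: $4,690.51 × 0.01 = $46.91
Medicare: only $112,764.30 − $109,267.97 = $3,496.33 of this check is subject → $3,496.33 × 0.02 = $69.93
Garnishment: $4,827.64 × 0.01 = $48.28
Roth 401(k) contribution: $4,827.64 × 0.045 = $217.24
Total deductions = $137.13 + $234.53 + $46.91 + $69.93 + $48.28 + $217.24 = $754.02
Net pay = $4,827.64 − $754.02 = $4,073.62

$4,073.62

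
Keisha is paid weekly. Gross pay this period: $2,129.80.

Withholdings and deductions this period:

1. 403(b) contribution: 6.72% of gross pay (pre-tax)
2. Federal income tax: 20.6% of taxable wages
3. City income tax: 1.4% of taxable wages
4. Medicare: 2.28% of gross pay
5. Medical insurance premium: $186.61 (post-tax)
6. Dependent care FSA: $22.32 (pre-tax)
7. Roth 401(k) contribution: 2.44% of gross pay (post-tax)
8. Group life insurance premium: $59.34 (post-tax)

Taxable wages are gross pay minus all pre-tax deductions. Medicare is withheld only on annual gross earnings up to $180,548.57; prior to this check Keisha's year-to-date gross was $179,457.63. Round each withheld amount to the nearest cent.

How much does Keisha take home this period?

403(b) contribution: $2,129.80 × 0.0672 = $143.12
Dependent care FSA: $22.32
Pre-tax total = $143.12 + $22.32 = $165.44
Taxable wages = $2,129.80 − $165.44 = $1,964.36
City income tax: $1,964.36 × 0.014 = $27.50
Federal income tax: $1,964.36 × 0.206 = $404.66
Medicare: only $180,548.57 − $179,457.63 = $1,090.94 of this check is subject → $1,090.94 × 0.0228 = $24.87
Roth 401(k) contribution: $2,129.80 × 0.0244 = $51.97
Group life insurance premium: $59.34
Medical insurance premium: $186.61
Total deductions = $143.12 + $22.32 + $27.50 + $404.66 + $24.87 + $51.97 + $59.34 + $186.61 = $920.39
Net pay = $2,129.80 − $920.39 = $1,209.41

$1,209.41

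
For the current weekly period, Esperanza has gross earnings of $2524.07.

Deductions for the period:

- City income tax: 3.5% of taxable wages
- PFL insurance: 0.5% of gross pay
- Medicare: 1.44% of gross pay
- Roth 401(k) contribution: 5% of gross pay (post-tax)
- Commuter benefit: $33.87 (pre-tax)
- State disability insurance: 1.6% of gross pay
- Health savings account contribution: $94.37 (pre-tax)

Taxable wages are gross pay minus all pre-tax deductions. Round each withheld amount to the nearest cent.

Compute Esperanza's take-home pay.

Health savings account contribution: $94.37
Commuter benefit: $33.87
Pre-tax total = $94.37 + $33.87 = $128.24
Taxable wages = $2524.07 − $128.24 = $2395.83
City income tax: $2395.83 × 0.035 = $83.85
Medicare: $2524.07 × 0.0144 = $36.35
PFL insurance: $2524.07 × 0.005 = $12.62
State disability insurance: $2524.07 × 0.016 = $40.39
Roth 401(k) contribution: $2524.07 × 0.05 = $126.20
Total deductions = $94.37 + $33.87 + $83.85 + $36.35 + $12.62 + $40.39 + $126.20 = $427.65
Net pay = $2524.07 − $427.65 = $2096.42

$2096.42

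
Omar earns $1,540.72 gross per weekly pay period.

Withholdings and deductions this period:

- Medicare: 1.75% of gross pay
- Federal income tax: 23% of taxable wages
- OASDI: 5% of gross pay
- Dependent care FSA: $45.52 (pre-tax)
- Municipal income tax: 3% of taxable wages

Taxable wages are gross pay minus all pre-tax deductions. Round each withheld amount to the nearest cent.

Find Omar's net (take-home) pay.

Dependent care FSA: $45.52
Taxable wages = $1,540.72 − $45.52 = $1,495.20
Federal income tax: $1,495.20 × 0.23 = $343.90
Municipal income tax: $1,495.20 × 0.03 = $44.86
OASDI: $1,540.72 × 0.05 = $77.04
Medicare: $1,540.72 × 0.0175 = $26.96
Total deductions = $45.52 + $343.90 + $44.86 + $77.04 + $26.96 = $538.28
Net pay = $1,540.72 − $538.28 = $1,002.44

$1,002.44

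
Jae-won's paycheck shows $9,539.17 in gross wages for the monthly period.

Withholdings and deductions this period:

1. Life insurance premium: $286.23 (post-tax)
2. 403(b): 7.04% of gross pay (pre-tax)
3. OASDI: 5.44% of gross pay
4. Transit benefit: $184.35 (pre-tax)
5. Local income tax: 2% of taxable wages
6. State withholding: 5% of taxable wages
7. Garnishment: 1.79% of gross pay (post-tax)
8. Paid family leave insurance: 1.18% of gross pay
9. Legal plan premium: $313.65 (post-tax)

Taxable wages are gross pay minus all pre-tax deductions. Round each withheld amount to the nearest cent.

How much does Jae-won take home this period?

$6,673.31

403(b): $9,539.17 × 0.0704 = $671.56
Transit benefit: $184.35
Pre-tax total = $671.56 + $184.35 = $855.91
Taxable wages = $9,539.17 − $855.91 = $8,683.26
State withholding: $8,683.26 × 0.05 = $434.16
Local income tax: $8,683.26 × 0.02 = $173.67
Paid family leave insurance: $9,539.17 × 0.0118 = $112.56
OASDI: $9,539.17 × 0.0544 = $518.93
Life insurance premium: $286.23
Legal plan premium: $313.65
Garnishment: $9,539.17 × 0.0179 = $170.75
Total deductions = $671.56 + $184.35 + $434.16 + $173.67 + $112.56 + $518.93 + $286.23 + $313.65 + $170.75 = $2,865.86
Net pay = $9,539.17 − $2,865.86 = $6,673.31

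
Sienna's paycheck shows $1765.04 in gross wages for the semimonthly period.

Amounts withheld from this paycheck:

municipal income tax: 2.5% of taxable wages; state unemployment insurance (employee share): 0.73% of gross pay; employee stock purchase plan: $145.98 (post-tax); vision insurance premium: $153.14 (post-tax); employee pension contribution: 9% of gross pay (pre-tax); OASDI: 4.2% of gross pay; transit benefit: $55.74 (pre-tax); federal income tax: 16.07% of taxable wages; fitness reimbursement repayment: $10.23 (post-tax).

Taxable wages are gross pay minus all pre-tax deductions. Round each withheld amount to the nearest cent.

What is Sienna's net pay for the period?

Transit benefit: $55.74
Employee pension contribution: $1765.04 × 0.09 = $158.85
Pre-tax total = $55.74 + $158.85 = $214.59
Taxable wages = $1765.04 − $214.59 = $1550.45
Federal income tax: $1550.45 × 0.1607 = $249.16
Municipal income tax: $1550.45 × 0.025 = $38.76
OASDI: $1765.04 × 0.042 = $74.13
State unemployment insurance (employee share): $1765.04 × 0.0073 = $12.88
Employee stock purchase plan: $145.98
Vision insurance premium: $153.14
Fitness reimbursement repayment: $10.23
Total deductions = $55.74 + $158.85 + $249.16 + $38.76 + $74.13 + $12.88 + $145.98 + $153.14 + $10.23 = $898.87
Net pay = $1765.04 − $898.87 = $866.17

$866.17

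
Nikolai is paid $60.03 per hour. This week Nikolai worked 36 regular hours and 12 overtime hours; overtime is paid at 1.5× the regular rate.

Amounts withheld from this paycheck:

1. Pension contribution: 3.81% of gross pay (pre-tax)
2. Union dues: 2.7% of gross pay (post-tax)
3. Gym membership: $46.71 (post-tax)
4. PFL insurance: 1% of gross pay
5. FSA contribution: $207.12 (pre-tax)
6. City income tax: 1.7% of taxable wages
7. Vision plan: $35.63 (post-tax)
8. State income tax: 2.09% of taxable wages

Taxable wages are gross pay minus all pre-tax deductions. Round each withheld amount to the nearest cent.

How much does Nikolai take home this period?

Regular pay: 36 × $60.03 = $2,161.08
Overtime pay: 12 × $60.03 × 1.5 = $1,080.54
Gross pay = $2,161.08 + $1,080.54 = $3,241.62
Pension contribution: $3,241.62 × 0.0381 = $123.51
FSA contribution: $207.12
Pre-tax total = $123.51 + $207.12 = $330.63
Taxable wages = $3,241.62 − $330.63 = $2,910.99
City income tax: $2,910.99 × 0.017 = $49.49
State income tax: $2,910.99 × 0.0209 = $60.84
PFL insurance: $3,241.62 × 0.01 = $32.42
Vision plan: $35.63
Union dues: $3,241.62 × 0.027 = $87.52
Gym membership: $46.71
Total deductions = $123.51 + $207.12 + $49.49 + $60.84 + $32.42 + $35.63 + $87.52 + $46.71 = $643.24
Net pay = $3,241.62 − $643.24 = $2,598.38

$2,598.38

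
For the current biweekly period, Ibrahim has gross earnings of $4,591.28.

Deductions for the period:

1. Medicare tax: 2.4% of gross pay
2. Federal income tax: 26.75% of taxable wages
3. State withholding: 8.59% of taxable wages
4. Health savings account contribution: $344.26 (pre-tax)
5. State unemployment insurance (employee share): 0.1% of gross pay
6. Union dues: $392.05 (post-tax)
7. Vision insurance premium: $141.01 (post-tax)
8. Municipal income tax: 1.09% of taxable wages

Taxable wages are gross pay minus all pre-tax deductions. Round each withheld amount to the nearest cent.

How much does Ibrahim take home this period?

Health savings account contribution: $344.26
Taxable wages = $4,591.28 − $344.26 = $4,247.02
Federal income tax: $4,247.02 × 0.2675 = $1,136.08
Municipal income tax: $4,247.02 × 0.0109 = $46.29
State withholding: $4,247.02 × 0.0859 = $364.82
Medicare tax: $4,591.28 × 0.024 = $110.19
State unemployment insurance (employee share): $4,591.28 × 0.001 = $4.59
Vision insurance premium: $141.01
Union dues: $392.05
Total deductions = $344.26 + $1,136.08 + $46.29 + $364.82 + $110.19 + $4.59 + $141.01 + $392.05 = $2,539.29
Net pay = $4,591.28 − $2,539.29 = $2,051.99

$2,051.99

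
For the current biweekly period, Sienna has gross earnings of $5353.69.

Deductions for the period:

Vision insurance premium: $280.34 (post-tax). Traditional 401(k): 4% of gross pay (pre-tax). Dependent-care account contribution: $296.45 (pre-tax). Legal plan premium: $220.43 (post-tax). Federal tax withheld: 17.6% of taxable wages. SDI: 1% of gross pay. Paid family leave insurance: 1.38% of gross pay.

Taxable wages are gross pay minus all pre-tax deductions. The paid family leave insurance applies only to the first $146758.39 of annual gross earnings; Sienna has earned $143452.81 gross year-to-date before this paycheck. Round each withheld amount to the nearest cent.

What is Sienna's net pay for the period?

$3390.78

Traditional 401(k): $5353.69 × 0.04 = $214.15
Dependent-care account contribution: $296.45
Pre-tax total = $214.15 + $296.45 = $510.60
Taxable wages = $5353.69 − $510.60 = $4843.09
Federal tax withheld: $4843.09 × 0.176 = $852.38
SDI: $5353.69 × 0.01 = $53.54
Paid family leave insurance: only $146758.39 − $143452.81 = $3305.58 of this check is subject → $3305.58 × 0.0138 = $45.62
Vision insurance premium: $280.34
Legal plan premium: $220.43
Total deductions = $214.15 + $296.45 + $852.38 + $53.54 + $45.62 + $280.34 + $220.43 = $1962.91
Net pay = $5353.69 − $1962.91 = $3390.78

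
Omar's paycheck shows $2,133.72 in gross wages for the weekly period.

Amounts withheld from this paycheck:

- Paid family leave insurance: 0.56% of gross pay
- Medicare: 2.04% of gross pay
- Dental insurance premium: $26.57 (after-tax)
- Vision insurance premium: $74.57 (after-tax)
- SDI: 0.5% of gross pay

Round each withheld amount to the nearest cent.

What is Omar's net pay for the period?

$1,966.43

Paid family leave insurance: $2,133.72 × 0.0056 = $11.95
Medicare: $2,133.72 × 0.0204 = $43.53
SDI: $2,133.72 × 0.005 = $10.67
Vision insurance premium: $74.57
Dental insurance premium: $26.57
Total deductions = $11.95 + $43.53 + $10.67 + $74.57 + $26.57 = $167.29
Net pay = $2,133.72 − $167.29 = $1,966.43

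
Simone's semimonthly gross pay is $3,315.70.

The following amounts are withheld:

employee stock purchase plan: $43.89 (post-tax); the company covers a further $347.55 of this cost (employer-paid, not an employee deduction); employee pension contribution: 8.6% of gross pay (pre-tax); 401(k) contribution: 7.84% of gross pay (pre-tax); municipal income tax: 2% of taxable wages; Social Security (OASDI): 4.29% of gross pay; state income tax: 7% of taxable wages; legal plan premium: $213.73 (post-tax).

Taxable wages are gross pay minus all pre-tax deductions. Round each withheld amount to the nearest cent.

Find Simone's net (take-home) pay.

$2,121.39

401(k) contribution: $3,315.70 × 0.0784 = $259.95
Employee pension contribution: $3,315.70 × 0.086 = $285.15
Pre-tax total = $259.95 + $285.15 = $545.10
Taxable wages = $3,315.70 − $545.10 = $2,770.60
Municipal income tax: $2,770.60 × 0.02 = $55.41
State income tax: $2,770.60 × 0.07 = $193.94
Social Security (OASDI): $3,315.70 × 0.0429 = $142.24
Legal plan premium: $213.73
Employee stock purchase plan: $43.89
(Employer's $347.55 toward employee stock purchase plan is not withheld from the employee.)
Total deductions = $259.95 + $285.15 + $55.41 + $193.94 + $142.24 + $213.73 + $43.89 = $1,194.31
Net pay = $3,315.70 − $1,194.31 = $2,121.39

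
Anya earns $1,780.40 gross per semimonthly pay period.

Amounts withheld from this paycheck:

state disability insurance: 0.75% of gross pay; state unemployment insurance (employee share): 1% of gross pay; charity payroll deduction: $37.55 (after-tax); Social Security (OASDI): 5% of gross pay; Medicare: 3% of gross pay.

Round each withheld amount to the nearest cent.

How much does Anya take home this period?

State unemployment insurance (employee share): $1,780.40 × 0.01 = $17.80
Medicare: $1,780.40 × 0.03 = $53.41
Social Security (OASDI): $1,780.40 × 0.05 = $89.02
State disability insurance: $1,780.40 × 0.0075 = $13.35
Charity payroll deduction: $37.55
Total deductions = $17.80 + $53.41 + $89.02 + $13.35 + $37.55 = $211.13
Net pay = $1,780.40 − $211.13 = $1,569.27

$1,569.27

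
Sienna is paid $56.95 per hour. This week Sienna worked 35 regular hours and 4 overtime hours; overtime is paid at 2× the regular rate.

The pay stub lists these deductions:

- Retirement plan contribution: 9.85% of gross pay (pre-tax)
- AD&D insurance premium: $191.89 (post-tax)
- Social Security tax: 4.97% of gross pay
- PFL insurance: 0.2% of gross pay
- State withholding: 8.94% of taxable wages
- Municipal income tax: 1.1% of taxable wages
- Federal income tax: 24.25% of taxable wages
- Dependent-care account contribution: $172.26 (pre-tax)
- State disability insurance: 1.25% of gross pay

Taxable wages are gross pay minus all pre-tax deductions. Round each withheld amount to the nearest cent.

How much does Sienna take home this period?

Regular pay: 35 × $56.95 = $1,993.25
Overtime pay: 4 × $56.95 × 2 = $455.60
Gross pay = $1,993.25 + $455.60 = $2,448.85
Dependent-care account contribution: $172.26
Retirement plan contribution: $2,448.85 × 0.0985 = $241.21
Pre-tax total = $172.26 + $241.21 = $413.47
Taxable wages = $2,448.85 − $413.47 = $2,035.38
State withholding: $2,035.38 × 0.0894 = $181.96
Municipal income tax: $2,035.38 × 0.011 = $22.39
Federal income tax: $2,035.38 × 0.2425 = $493.58
PFL insurance: $2,448.85 × 0.002 = $4.90
State disability insurance: $2,448.85 × 0.0125 = $30.61
Social Security tax: $2,448.85 × 0.0497 = $121.71
AD&D insurance premium: $191.89
Total deductions = $172.26 + $241.21 + $181.96 + $22.39 + $493.58 + $4.90 + $30.61 + $121.71 + $191.89 = $1,460.51
Net pay = $2,448.85 − $1,460.51 = $988.34

$988.34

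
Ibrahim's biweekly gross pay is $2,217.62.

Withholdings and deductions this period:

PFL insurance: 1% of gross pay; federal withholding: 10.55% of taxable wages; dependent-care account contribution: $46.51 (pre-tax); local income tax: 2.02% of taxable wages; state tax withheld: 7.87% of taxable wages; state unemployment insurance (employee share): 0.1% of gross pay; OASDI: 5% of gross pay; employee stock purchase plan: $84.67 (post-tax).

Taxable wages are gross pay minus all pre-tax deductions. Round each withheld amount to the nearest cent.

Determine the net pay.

Dependent-care account contribution: $46.51
Taxable wages = $2,217.62 − $46.51 = $2,171.11
State tax withheld: $2,171.11 × 0.0787 = $170.87
Local income tax: $2,171.11 × 0.0202 = $43.86
Federal withholding: $2,171.11 × 0.1055 = $229.05
OASDI: $2,217.62 × 0.05 = $110.88
PFL insurance: $2,217.62 × 0.01 = $22.18
State unemployment insurance (employee share): $2,217.62 × 0.001 = $2.22
Employee stock purchase plan: $84.67
Total deductions = $46.51 + $170.87 + $43.86 + $229.05 + $110.88 + $22.18 + $2.22 + $84.67 = $710.24
Net pay = $2,217.62 − $710.24 = $1,507.38

$1,507.38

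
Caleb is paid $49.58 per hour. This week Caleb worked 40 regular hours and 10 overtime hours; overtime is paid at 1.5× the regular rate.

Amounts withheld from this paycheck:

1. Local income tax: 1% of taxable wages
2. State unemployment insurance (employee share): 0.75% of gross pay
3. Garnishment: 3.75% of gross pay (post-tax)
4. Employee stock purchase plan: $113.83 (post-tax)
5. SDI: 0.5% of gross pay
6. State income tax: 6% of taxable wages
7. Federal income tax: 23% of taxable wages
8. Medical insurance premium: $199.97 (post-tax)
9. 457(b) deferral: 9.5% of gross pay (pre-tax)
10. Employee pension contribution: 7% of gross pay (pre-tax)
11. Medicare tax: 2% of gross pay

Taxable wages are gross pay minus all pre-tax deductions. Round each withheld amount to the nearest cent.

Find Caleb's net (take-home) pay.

$1,089.19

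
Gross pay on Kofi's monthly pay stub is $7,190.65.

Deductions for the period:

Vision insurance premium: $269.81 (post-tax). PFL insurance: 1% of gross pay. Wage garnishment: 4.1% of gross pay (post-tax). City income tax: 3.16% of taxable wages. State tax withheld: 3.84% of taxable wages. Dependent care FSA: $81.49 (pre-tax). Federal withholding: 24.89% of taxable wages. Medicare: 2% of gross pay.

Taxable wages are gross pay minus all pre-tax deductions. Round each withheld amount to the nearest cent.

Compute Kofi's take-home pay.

Dependent care FSA: $81.49
Taxable wages = $7,190.65 − $81.49 = $7,109.16
State tax withheld: $7,109.16 × 0.0384 = $272.99
Federal withholding: $7,109.16 × 0.2489 = $1,769.47
City income tax: $7,109.16 × 0.0316 = $224.65
PFL insurance: $7,190.65 × 0.01 = $71.91
Medicare: $7,190.65 × 0.02 = $143.81
Wage garnishment: $7,190.65 × 0.041 = $294.82
Vision insurance premium: $269.81
Total deductions = $81.49 + $272.99 + $1,769.47 + $224.65 + $71.91 + $143.81 + $294.82 + $269.81 = $3,128.95
Net pay = $7,190.65 − $3,128.95 = $4,061.70

$4,061.70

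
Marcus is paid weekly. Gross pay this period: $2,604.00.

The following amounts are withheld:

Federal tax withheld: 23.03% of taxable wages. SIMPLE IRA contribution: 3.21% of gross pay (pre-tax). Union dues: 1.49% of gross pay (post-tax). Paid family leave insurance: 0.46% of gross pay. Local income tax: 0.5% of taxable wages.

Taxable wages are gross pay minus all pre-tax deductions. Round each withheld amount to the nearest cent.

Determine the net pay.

$1,876.58

SIMPLE IRA contribution: $2,604.00 × 0.0321 = $83.59
Taxable wages = $2,604.00 − $83.59 = $2,520.41
Local income tax: $2,520.41 × 0.005 = $12.60
Federal tax withheld: $2,520.41 × 0.2303 = $580.45
Paid family leave insurance: $2,604.00 × 0.0046 = $11.98
Union dues: $2,604.00 × 0.0149 = $38.80
Total deductions = $83.59 + $12.60 + $580.45 + $11.98 + $38.80 = $727.42
Net pay = $2,604.00 − $727.42 = $1,876.58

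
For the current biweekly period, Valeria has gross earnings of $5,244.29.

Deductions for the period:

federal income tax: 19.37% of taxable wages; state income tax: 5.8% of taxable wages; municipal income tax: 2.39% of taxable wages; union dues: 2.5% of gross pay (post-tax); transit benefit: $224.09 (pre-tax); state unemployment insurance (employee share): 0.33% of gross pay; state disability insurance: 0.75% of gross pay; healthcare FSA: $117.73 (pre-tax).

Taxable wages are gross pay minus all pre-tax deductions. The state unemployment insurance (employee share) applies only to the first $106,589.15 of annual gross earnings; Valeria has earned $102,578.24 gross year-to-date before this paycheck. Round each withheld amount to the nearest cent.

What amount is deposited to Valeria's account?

$3,367.67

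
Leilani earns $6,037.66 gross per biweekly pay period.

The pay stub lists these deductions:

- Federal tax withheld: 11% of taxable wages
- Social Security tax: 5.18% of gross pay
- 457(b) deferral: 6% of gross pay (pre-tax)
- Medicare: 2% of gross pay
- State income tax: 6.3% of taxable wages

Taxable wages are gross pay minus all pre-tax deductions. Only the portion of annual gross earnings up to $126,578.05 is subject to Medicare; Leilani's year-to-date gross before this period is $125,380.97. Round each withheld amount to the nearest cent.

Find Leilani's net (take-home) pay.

457(b) deferral: $6,037.66 × 0.06 = $362.26
Taxable wages = $6,037.66 − $362.26 = $5,675.40
State income tax: $5,675.40 × 0.063 = $357.55
Federal tax withheld: $5,675.40 × 0.11 = $624.29
Social Security tax: $6,037.66 × 0.0518 = $312.75
Medicare: only $126,578.05 − $125,380.97 = $1,197.08 of this check is subject → $1,197.08 × 0.02 = $23.94
Total deductions = $362.26 + $357.55 + $624.29 + $312.75 + $23.94 = $1,680.79
Net pay = $6,037.66 − $1,680.79 = $4,356.87

$4,356.87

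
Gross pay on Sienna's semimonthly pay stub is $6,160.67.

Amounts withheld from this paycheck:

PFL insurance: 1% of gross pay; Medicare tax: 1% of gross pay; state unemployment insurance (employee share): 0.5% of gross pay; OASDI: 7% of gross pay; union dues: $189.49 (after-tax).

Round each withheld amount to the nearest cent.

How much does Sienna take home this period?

$5,385.91

Medicare tax: $6,160.67 × 0.01 = $61.61
OASDI: $6,160.67 × 0.07 = $431.25
PFL insurance: $6,160.67 × 0.01 = $61.61
State unemployment insurance (employee share): $6,160.67 × 0.005 = $30.80
Union dues: $189.49
Total deductions = $61.61 + $431.25 + $61.61 + $30.80 + $189.49 = $774.76
Net pay = $6,160.67 − $774.76 = $5,385.91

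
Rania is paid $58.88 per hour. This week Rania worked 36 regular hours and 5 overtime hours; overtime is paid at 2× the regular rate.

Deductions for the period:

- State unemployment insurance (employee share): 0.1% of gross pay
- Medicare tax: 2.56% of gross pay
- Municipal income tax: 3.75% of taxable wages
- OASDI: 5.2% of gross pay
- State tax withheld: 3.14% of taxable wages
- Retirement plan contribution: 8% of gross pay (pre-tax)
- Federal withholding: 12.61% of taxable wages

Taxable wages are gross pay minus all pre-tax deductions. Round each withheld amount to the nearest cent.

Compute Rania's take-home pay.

Regular pay: 36 × $58.88 = $2119.68
Overtime pay: 5 × $58.88 × 2 = $588.80
Gross pay = $2119.68 + $588.80 = $2708.48
Retirement plan contribution: $2708.48 × 0.08 = $216.68
Taxable wages = $2708.48 − $216.68 = $2491.80
State tax withheld: $2491.80 × 0.0314 = $78.24
Municipal income tax: $2491.80 × 0.0375 = $93.44
Federal withholding: $2491.80 × 0.1261 = $314.22
Medicare tax: $2708.48 × 0.0256 = $69.34
OASDI: $2708.48 × 0.052 = $140.84
State unemployment insurance (employee share): $2708.48 × 0.001 = $2.71
Total deductions = $216.68 + $78.24 + $93.44 + $314.22 + $69.34 + $140.84 + $2.71 = $915.47
Net pay = $2708.48 − $915.47 = $1793.01

$1793.01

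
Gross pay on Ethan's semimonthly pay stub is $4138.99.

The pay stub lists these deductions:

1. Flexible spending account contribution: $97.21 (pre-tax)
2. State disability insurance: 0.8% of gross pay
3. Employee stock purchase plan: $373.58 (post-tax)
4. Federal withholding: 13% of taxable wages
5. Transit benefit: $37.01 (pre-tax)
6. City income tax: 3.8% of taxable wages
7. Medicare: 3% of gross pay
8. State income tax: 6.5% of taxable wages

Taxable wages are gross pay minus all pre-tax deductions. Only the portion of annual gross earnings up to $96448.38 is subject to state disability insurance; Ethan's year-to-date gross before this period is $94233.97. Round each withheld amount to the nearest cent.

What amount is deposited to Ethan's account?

Flexible spending account contribution: $97.21
Transit benefit: $37.01
Pre-tax total = $97.21 + $37.01 = $134.22
Taxable wages = $4138.99 − $134.22 = $4004.77
Federal withholding: $4004.77 × 0.13 = $520.62
City income tax: $4004.77 × 0.038 = $152.18
State income tax: $4004.77 × 0.065 = $260.31
Medicare: $4138.99 × 0.03 = $124.17
State disability insurance: only $96448.38 − $94233.97 = $2214.41 of this check is subject → $2214.41 × 0.008 = $17.72
Employee stock purchase plan: $373.58
Total deductions = $97.21 + $37.01 + $520.62 + $152.18 + $260.31 + $124.17 + $17.72 + $373.58 = $1582.80
Net pay = $4138.99 − $1582.80 = $2556.19

$2556.19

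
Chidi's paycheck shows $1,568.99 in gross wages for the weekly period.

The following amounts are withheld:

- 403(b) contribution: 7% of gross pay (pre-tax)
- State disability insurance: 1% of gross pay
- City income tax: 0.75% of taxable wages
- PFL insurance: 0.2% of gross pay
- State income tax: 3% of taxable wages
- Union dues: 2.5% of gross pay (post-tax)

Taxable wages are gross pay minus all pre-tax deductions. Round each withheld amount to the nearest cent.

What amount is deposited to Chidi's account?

403(b) contribution: $1,568.99 × 0.07 = $109.83
Taxable wages = $1,568.99 − $109.83 = $1,459.16
City income tax: $1,459.16 × 0.0075 = $10.94
State income tax: $1,459.16 × 0.03 = $43.77
PFL insurance: $1,568.99 × 0.002 = $3.14
State disability insurance: $1,568.99 × 0.01 = $15.69
Union dues: $1,568.99 × 0.025 = $39.22
Total deductions = $109.83 + $10.94 + $43.77 + $3.14 + $15.69 + $39.22 = $222.59
Net pay = $1,568.99 − $222.59 = $1,346.40

$1,346.40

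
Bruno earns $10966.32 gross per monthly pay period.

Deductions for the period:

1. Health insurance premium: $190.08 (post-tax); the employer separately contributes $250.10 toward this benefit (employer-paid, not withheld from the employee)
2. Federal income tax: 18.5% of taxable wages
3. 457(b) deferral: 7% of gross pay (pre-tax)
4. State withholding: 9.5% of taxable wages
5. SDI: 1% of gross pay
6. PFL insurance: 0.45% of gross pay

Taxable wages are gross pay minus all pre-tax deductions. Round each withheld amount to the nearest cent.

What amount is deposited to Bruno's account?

$6993.96

457(b) deferral: $10966.32 × 0.07 = $767.64
Taxable wages = $10966.32 − $767.64 = $10198.68
State withholding: $10198.68 × 0.095 = $968.87
Federal income tax: $10198.68 × 0.185 = $1886.76
PFL insurance: $10966.32 × 0.0045 = $49.35
SDI: $10966.32 × 0.01 = $109.66
Health insurance premium: $190.08
(Employer's $250.10 toward health insurance premium is not withheld from the employee.)
Total deductions = $767.64 + $968.87 + $1886.76 + $49.35 + $109.66 + $190.08 = $3972.36
Net pay = $10966.32 − $3972.36 = $6993.96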